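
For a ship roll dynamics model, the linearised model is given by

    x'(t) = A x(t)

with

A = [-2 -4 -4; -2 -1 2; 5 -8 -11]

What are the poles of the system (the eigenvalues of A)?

det(sI - A) = s^3 - (tr A)s^2 + (M11 + M22 + M33)s - det A, where Mii is the 2×2 principal minor of A obtained by deleting row i and column i.
tr A = (-2) + (-1) + (-11) = -14; M11 = (-1)·(-11) - 2·(-8) = 11 - (-16) = 27; M22 = (-2)·(-11) - (-4)·5 = 22 - (-20) = 42; M33 = (-2)·(-1) - (-4)·(-2) = 2 - 8 = -6; sum of minors = 63.
det A = (-2)·((-1)·(-11) - 2·(-8)) - (-4)·((-2)·(-11) - 2·5) + (-4)·((-2)·(-8) - (-1)·5) = (-2)·27 - (-4)·12 + (-4)·21 = -90.
So p(s) = det(sI - A) = s^3 + 14s^2 + 63s + 90.
Rational-root test: any integer root divides 90. Testing small divisors, s = -3 works: p(-3) = -27 + 126 + (-189) + 90 = 0, so (s + 3) is a factor.
Dividing, p(s) = (s + 3)(s^2 + 11s + 30).
Factor s^2 + 11s + 30: two numbers with sum -11 and product 30 are -5 and -6, so s^2 + 11s + 30 = (s + 5)(s + 6).
Hence p(s) = (s + 3) (s + 5) (s + 6), with roots -6, -5, -3.
All eigenvalues have negative real part, so the system is asymptotically stable.

-6, -5, -3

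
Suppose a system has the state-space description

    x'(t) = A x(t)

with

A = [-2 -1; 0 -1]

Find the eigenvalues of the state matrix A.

-2, -1

det(sI - A) = s^2 - (tr A)s + det A, with tr A = (-2) + (-1) = -3 and det A = (-2)·(-1) - (-1)·0 = 2 - 0 = 2.
So p(s) = det(sI - A) = s^2 + 3s + 2.
Factor s^2 + 3s + 2: two numbers with sum -3 and product 2 are -1 and -2, so s^2 + 3s + 2 = (s + 1)(s + 2).
Hence p(s) = (s + 1) (s + 2), with roots -2, -1.
All eigenvalues have negative real part, so the system is asymptotically stable.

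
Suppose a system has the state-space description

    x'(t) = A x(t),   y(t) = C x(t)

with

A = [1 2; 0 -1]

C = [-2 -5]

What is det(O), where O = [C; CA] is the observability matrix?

-12

CA = [[-2, 1]]
Observability matrix O = [C; CA] = [[-2, -5], [-2, 1]]
det(O) = (-2)·1 - (-5)·(-2) = -2 - 10 = -12
Since det(O) ≠ 0, rank(O) = 2 and the system is completely observable.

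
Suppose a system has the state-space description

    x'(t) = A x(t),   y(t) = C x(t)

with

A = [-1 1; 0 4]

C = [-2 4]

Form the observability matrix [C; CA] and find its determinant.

-36

CA = [[2, 14]]
Observability matrix O = [C; CA] = [[-2, 4], [2, 14]]
det(O) = (-2)·14 - 4·2 = -28 - 8 = -36
Since det(O) ≠ 0, rank(O) = 2 and the system is completely observable.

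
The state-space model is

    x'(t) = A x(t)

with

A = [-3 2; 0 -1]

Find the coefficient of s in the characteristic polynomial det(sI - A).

For a 2×2 matrix, det(sI - A) = s^2 - (tr A)s + det A.
tr A = -4, det A = 3.
So p(s) = s^2 + 4s + 3.
The coefficient of s is 4.

4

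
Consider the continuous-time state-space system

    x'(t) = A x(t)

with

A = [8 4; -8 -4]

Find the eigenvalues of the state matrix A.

0, 4

det(sI - A) = s^2 - (tr A)s + det A, with tr A = 8 + (-4) = 4 and det A = 8·(-4) - 4·(-8) = -32 - (-32) = 0.
So p(s) = det(sI - A) = s^2 - 4s.
Factor s^2 - 4s: two numbers with sum 4 and product 0 are 4 and 0, so s^2 - 4s = s(s - 4).
Hence p(s) = s (s - 4), with roots 0, 4.
At least one eigenvalue has non-negative real part, so the system is not asymptotically stable.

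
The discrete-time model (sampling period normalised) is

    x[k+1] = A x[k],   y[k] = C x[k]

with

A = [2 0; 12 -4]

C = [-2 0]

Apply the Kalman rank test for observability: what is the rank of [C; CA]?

CA = [[-4, 0]]
Observability matrix O = [C; CA] = [[-2, 0], [-4, 0]]
Every row of O is a scalar multiple of row 1 = [-2, 0] (multipliers 1, 2), so the rows span a one-dimensional space.
O ≠ 0, hence rank(O) = 1.
rank(O) = 1 < n = 2, so the pair (A, C) is not completely observable.

1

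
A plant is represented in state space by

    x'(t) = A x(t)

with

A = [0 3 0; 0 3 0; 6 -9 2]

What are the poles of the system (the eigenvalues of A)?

0, 2, 3

det(sI - A) = s^3 - (tr A)s^2 + (M11 + M22 + M33)s - det A, where Mii is the 2×2 principal minor of A obtained by deleting row i and column i.
tr A = 0 + 3 + 2 = 5; M11 = 3·2 - 0·(-9) = 6 - 0 = 6; M22 = 0·2 - 0·6 = 0 - 0 = 0; M33 = 0·3 - 3·0 = 0 - 0 = 0; sum of minors = 6.
det A = 0·(3·2 - 0·(-9)) - 3·(0·2 - 0·6) + 0·(0·(-9) - 3·6) = 0·6 - 3·0 + 0·(-18) = 0.
So p(s) = det(sI - A) = s^3 - 5s^2 + 6s.
The constant term is 0, so p(s) = s(s^2 - 5s + 6).
Factor s^2 - 5s + 6: two numbers with sum 5 and product 6 are 3 and 2, so s^2 - 5s + 6 = (s - 3)(s - 2).
Hence p(s) = s (s - 3) (s - 2), with roots 0, 2, 3.
At least one eigenvalue has non-negative real part, so the system is not asymptotically stable.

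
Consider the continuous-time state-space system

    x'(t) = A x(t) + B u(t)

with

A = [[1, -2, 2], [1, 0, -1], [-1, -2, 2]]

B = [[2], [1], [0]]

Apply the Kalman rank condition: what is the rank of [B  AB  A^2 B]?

3

AB = [[0], [2], [-4]]
A^2B = [[-12], [4], [-12]]
Controllability matrix C = [B  AB  A^2B] = [[2, 0, -12], [1, 2, 4], [0, -4, -12]]
det(C) = 2·(2·(-12) - 4·(-4)) - 0·(1·(-12) - 4·0) + (-12)·(1·(-4) - 2·0) = 2·(-8) - 0·(-12) + (-12)·(-4) = 32 ≠ 0, so rank(C) = 3.
rank(C) = 3 = n, so the pair (A, B) is completely controllable.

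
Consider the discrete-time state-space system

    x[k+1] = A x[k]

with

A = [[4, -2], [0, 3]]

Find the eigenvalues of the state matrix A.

det(zI - A) = z^2 - (tr A)z + det A, with tr A = 4 + 3 = 7 and det A = 4·3 - (-2)·0 = 12 - 0 = 12.
So p(z) = det(zI - A) = z^2 - 7z + 12.
Factor z^2 - 7z + 12: two numbers with sum 7 and product 12 are 4 and 3, so z^2 - 7z + 12 = (z - 4)(z - 3).
Hence p(z) = (z - 4) (z - 3), with roots 3, 4.

3, 4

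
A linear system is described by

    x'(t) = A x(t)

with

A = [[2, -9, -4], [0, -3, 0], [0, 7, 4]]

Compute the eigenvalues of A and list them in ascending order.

det(sI - A) = s^3 - (tr A)s^2 + (M11 + M22 + M33)s - det A, where Mii is the 2×2 principal minor of A obtained by deleting row i and column i.
tr A = 2 + (-3) + 4 = 3; M11 = (-3)·4 - 0·7 = -12 - 0 = -12; M22 = 2·4 - (-4)·0 = 8 - 0 = 8; M33 = 2·(-3) - (-9)·0 = -6 - 0 = -6; sum of minors = -10.
det A = 2·((-3)·4 - 0·7) - (-9)·(0·4 - 0·0) + (-4)·(0·7 - (-3)·0) = 2·(-12) - (-9)·0 + (-4)·0 = -24.
So p(s) = det(sI - A) = s^3 - 3s^2 - 10s + 24.
Rational-root test: any integer root divides 24. Testing small divisors, s = 2 works: p(2) = 8 + (-12) + (-20) + 24 = 0, so (s - 2) is a factor.
Dividing, p(s) = (s - 2)(s^2 - s - 12).
Factor s^2 - s - 12: two numbers with sum 1 and product -12 are 4 and -3, so s^2 - s - 12 = (s - 4)(s + 3).
Hence p(s) = (s - 4) (s - 2) (s + 3), with roots -3, 2, 4.
At least one eigenvalue has non-negative real part, so the system is not asymptotically stable.

-3, 2, 4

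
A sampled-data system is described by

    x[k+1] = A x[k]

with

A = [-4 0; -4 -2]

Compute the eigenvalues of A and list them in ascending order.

det(zI - A) = z^2 - (tr A)z + det A, with tr A = (-4) + (-2) = -6 and det A = (-4)·(-2) - 0·(-4) = 8 - 0 = 8.
So p(z) = det(zI - A) = z^2 + 6z + 8.
Factor z^2 + 6z + 8: two numbers with sum -6 and product 8 are -2 and -4, so z^2 + 6z + 8 = (z + 2)(z + 4).
Hence p(z) = (z + 2) (z + 4), with roots -4, -2.

-4, -2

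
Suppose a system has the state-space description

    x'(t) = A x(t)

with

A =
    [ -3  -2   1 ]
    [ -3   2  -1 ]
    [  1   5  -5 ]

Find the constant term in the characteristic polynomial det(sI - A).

Expand det(sI - A) for the 3×3 matrix.
p(s) = s^3 + 6s^2 - 3s - 30.
(Check: constant term = det(-A) = (-1)^3 det A = -30; coefficient of s^2 = -tr A = 6.)
The constant term is -30.

-30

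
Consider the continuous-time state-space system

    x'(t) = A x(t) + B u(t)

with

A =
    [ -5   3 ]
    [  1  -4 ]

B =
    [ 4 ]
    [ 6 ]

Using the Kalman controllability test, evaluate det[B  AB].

AB = [[-2], [-20]]
Controllability matrix C = [B  AB] = [[4, -2], [6, -20]]
det(C) = 4·(-20) - (-2)·6 = -80 - (-12) = -68
Since det(C) ≠ 0, rank(C) = 2 and the system is completely controllable.

-68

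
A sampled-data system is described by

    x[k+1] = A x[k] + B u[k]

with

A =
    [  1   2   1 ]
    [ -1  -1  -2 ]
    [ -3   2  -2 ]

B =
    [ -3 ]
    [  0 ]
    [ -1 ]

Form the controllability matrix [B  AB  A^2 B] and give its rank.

3

AB = [[-4], [5], [11]]
A^2B = [[17], [-23], [0]]
Controllability matrix C = [B  AB  A^2B] = [[-3, -4, 17], [0, 5, -23], [-1, 11, 0]]
det(C) = (-3)·(5·0 - (-23)·11) - (-4)·(0·0 - (-23)·(-1)) + 17·(0·11 - 5·(-1)) = (-3)·253 - (-4)·(-23) + 17·5 = -766 ≠ 0, so rank(C) = 3.
rank(C) = 3 = n, so the pair (A, B) is completely controllable.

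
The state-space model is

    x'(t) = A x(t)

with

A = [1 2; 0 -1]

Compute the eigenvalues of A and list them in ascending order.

-1, 1

det(sI - A) = s^2 - (tr A)s + det A, with tr A = 1 + (-1) = 0 and det A = 1·(-1) - 2·0 = -1 - 0 = -1.
So p(s) = det(sI - A) = s^2 - 1.
Factor s^2 - 1: two numbers with sum 0 and product -1 are 1 and -1, so s^2 - 1 = (s - 1)(s + 1).
Hence p(s) = (s - 1) (s + 1), with roots -1, 1.
At least one eigenvalue has non-negative real part, so the system is not asymptotically stable.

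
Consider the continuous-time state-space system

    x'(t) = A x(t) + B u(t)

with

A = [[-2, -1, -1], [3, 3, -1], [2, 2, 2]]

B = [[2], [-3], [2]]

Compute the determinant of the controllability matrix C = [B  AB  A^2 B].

AB = [[-3], [-5], [2]]
A^2B = [[9], [-26], [-12]]
Controllability matrix C = [B  AB  A^2B] = [[2, -3, 9], [-3, -5, -26], [2, 2, -12]]
Expanding along the first row, det(C) = 2·((-5)·(-12) - (-26)·2) - (-3)·((-3)·(-12) - (-26)·2) + 9·((-3)·2 - (-5)·2) = 2·112 - (-3)·88 + 9·4 = 524
Since det(C) ≠ 0, rank(C) = 3 and the system is completely controllable.

524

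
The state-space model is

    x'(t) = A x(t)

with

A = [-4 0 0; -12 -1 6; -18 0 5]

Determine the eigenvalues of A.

det(sI - A) = s^3 - (tr A)s^2 + (M11 + M22 + M33)s - det A, where Mii is the 2×2 principal minor of A obtained by deleting row i and column i.
tr A = (-4) + (-1) + 5 = 0; M11 = (-1)·5 - 6·0 = -5 - 0 = -5; M22 = (-4)·5 - 0·(-18) = -20 - 0 = -20; M33 = (-4)·(-1) - 0·(-12) = 4 - 0 = 4; sum of minors = -21.
det A = (-4)·((-1)·5 - 6·0) - 0·((-12)·5 - 6·(-18)) + 0·((-12)·0 - (-1)·(-18)) = (-4)·(-5) - 0·48 + 0·(-18) = 20.
So p(s) = det(sI - A) = s^3 - 21s - 20.
Rational-root test: any integer root divides -20. Testing small divisors, s = -1 works: p(-1) = -1 + 0 + 21 + (-20) = 0, so (s + 1) is a factor.
Dividing, p(s) = (s + 1)(s^2 - s - 20).
Factor s^2 - s - 20: two numbers with sum 1 and product -20 are 5 and -4, so s^2 - s - 20 = (s - 5)(s + 4).
Hence p(s) = (s - 5) (s + 1) (s + 4), with roots -4, -1, 5.
At least one eigenvalue has non-negative real part, so the system is not asymptotically stable.

-4, -1, 5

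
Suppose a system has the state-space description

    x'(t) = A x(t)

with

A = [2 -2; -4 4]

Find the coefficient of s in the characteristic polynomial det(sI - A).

For a 2×2 matrix, det(sI - A) = s^2 - (tr A)s + det A.
tr A = 6, det A = 0.
So p(s) = s^2 - 6s.
The coefficient of s is -6.

-6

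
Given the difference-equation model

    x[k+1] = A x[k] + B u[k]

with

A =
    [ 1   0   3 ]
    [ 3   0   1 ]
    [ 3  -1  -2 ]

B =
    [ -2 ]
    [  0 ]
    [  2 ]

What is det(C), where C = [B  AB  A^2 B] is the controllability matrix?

56

AB = [[4], [-4], [-10]]
A^2B = [[-26], [2], [36]]
Controllability matrix C = [B  AB  A^2B] = [[-2, 4, -26], [0, -4, 2], [2, -10, 36]]
Expanding along the first row, det(C) = (-2)·((-4)·36 - 2·(-10)) - 4·(0·36 - 2·2) + (-26)·(0·(-10) - (-4)·2) = (-2)·(-124) - 4·(-4) + (-26)·8 = 56
Since det(C) ≠ 0, rank(C) = 3 and the system is completely controllable.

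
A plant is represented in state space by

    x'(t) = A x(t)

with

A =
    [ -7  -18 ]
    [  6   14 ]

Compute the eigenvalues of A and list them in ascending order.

det(sI - A) = s^2 - (tr A)s + det A, with tr A = (-7) + 14 = 7 and det A = (-7)·14 - (-18)·6 = -98 - (-108) = 10.
So p(s) = det(sI - A) = s^2 - 7s + 10.
Factor s^2 - 7s + 10: two numbers with sum 7 and product 10 are 5 and 2, so s^2 - 7s + 10 = (s - 5)(s - 2).
Hence p(s) = (s - 5) (s - 2), with roots 2, 5.
At least one eigenvalue has non-negative real part, so the system is not asymptotically stable.

2, 5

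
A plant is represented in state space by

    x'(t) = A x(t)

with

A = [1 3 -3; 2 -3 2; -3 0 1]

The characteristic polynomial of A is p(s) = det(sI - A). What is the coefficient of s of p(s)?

Expand det(sI - A) for the 3×3 matrix.
p(s) = s^3 + s^2 - 20s.
(Check: constant term = det(-A) = (-1)^3 det A = 0; coefficient of s^2 = -tr A = 1.)
The coefficient of s is -20.

-20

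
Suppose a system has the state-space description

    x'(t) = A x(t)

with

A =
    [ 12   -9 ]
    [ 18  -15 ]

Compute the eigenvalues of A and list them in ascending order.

-6, 3

det(sI - A) = s^2 - (tr A)s + det A, with tr A = 12 + (-15) = -3 and det A = 12·(-15) - (-9)·18 = -180 - (-162) = -18.
So p(s) = det(sI - A) = s^2 + 3s - 18.
Factor s^2 + 3s - 18: two numbers with sum -3 and product -18 are 3 and -6, so s^2 + 3s - 18 = (s - 3)(s + 6).
Hence p(s) = (s - 3) (s + 6), with roots -6, 3.
At least one eigenvalue has non-negative real part, so the system is not asymptotically stable.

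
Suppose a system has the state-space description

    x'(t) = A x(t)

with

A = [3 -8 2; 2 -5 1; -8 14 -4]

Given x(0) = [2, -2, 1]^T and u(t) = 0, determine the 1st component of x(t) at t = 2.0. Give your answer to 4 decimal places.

-0.1270

det(sI - A) = s^3 - (tr A)s^2 + (M11 + M22 + M33)s - det A, where Mii is the 2×2 principal minor of A obtained by deleting row i and column i.
tr A = 3 + (-5) + (-4) = -6; M11 = (-5)·(-4) - 1·14 = 20 - 14 = 6; M22 = 3·(-4) - 2·(-8) = -12 - (-16) = 4; M33 = 3·(-5) - (-8)·2 = -15 - (-16) = 1; sum of minors = 11.
det A = 3·((-5)·(-4) - 1·14) - (-8)·(2·(-4) - 1·(-8)) + 2·(2·14 - (-5)·(-8)) = 3·6 - (-8)·0 + 2·(-12) = -6.
So p(s) = det(sI - A) = s^3 + 6s^2 + 11s + 6.
Rational-root test: any integer root divides 6. Testing small divisors, s = -1 works: p(-1) = -1 + 6 + (-11) + 6 = 0, so (s + 1) is a factor.
Dividing, p(s) = (s + 1)(s^2 + 5s + 6).
Factor s^2 + 5s + 6: two numbers with sum -5 and product 6 are -2 and -3, so s^2 + 5s + 6 = (s + 2)(s + 3).
Hence p(s) = (s + 1) (s + 2) (s + 3), with roots -3, -2, -1.
The eigenvalues -3, -2, -1 are distinct and real, so A is diagonalisable and x(t) = e^{At} x(0) = V diag(e^{λ_i t}) V^{-1} x(0), where the columns of V are the eigenvectors.
λ = -3: A - (-3)I = [[6, -8, 2], [2, -2, 1], [-8, 14, -1]]. v must be orthogonal to every row; (row 1) × (row 2) = [-4, -2, 4], so take v_1 = [-2, -1, 2]^T.
λ = -2: A - (-2)I = [[5, -8, 2], [2, -3, 1], [-8, 14, -2]]. v must be orthogonal to every row; (row 1) × (row 2) = [-2, -1, 1], so take v_2 = [2, 1, -1]^T.
λ = -1: A - (-1)I = [[4, -8, 2], [2, -4, 1], [-8, 14, -3]]. v must be orthogonal to every row; (row 1) × (row 3) = [-4, -4, -8], so take v_3 = [-1, -1, -2]^T.
V = [v_1 v_2 v_3] = [[-2, 2, -1], [-1, 1, -1], [2, -1, -2]] has det V = -1, so V^{-1} = adj(V)/det V = [[3, -5, 1], [4, -6, 1], [1, -2, 0]].
Modal coordinates z(0) = V^{-1} x(0): 3·2 + (-5)·(-2) + 1·1 = 17; 4·2 + (-6)·(-2) + 1·1 = 21; 1·2 + (-2)·(-2) + 0·1 = 6; so z(0) = [17, 21, 6]^T.
x_1(t) = Σ_i (v_i)_1 · z_i(0) · e^{λ_i t} (row 1 of V times the modal terms).
x_1(2.0) = (-2)·17·e^{-3·2.0} + 2·21·e^{-2·2.0} + (-1)·6·e^{-1·2.0} = (-34)·0.002479 + 42·0.018316 + (-6)·0.135335 = -0.1270.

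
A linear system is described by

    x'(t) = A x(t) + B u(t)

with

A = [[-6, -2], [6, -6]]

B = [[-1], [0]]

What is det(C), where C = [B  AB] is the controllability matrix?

AB = [[6], [-6]]
Controllability matrix C = [B  AB] = [[-1, 6], [0, -6]]
det(C) = (-1)·(-6) - 6·0 = 6 - 0 = 6
Since det(C) ≠ 0, rank(C) = 2 and the system is completely controllable.

6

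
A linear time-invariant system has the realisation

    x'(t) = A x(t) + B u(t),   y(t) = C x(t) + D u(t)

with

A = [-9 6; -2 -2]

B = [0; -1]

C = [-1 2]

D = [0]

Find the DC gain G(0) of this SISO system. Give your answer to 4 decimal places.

-0.4000

G(0) = C(-A)^{-1}B + D = -C A^{-1} B + D.
det A = 30, so A^{-1} = (1/30)·adj(A) = [[-1/15, -1/5], [1/15, -3/10]]
A^{-1} B = [1/5, 3/10]^T
C A^{-1} B = 2/5
G(0) = D - C A^{-1} B = 0 - (2/5) = -2/5 ≈ -0.4000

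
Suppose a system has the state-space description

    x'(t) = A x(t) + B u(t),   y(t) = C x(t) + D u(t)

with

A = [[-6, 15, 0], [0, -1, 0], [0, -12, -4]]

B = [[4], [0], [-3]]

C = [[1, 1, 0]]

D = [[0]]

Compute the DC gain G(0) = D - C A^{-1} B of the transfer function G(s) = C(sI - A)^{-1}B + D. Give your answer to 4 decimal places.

G(0) = C(-A)^{-1}B + D = -C A^{-1} B + D.
det A = -24, so A^{-1} = (1/-24)·adj(A) = [[-1/6, -5/2, 0], [0, -1, 0], [0, 3, -1/4]]
A^{-1} B = [-2/3, 0, 3/4]^T
C A^{-1} B = -2/3
G(0) = D - C A^{-1} B = 0 - (-2/3) = 2/3 ≈ 0.6667

0.6667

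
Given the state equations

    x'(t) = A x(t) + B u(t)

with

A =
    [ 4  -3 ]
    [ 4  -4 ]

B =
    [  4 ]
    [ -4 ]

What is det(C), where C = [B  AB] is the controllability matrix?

AB = [[28], [32]]
Controllability matrix C = [B  AB] = [[4, 28], [-4, 32]]
det(C) = 4·32 - 28·(-4) = 128 - (-112) = 240
Since det(C) ≠ 0, rank(C) = 2 and the system is completely controllable.

240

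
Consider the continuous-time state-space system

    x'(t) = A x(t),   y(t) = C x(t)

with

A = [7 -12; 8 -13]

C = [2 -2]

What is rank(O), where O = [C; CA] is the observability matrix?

CA = [[-2, 2]]
Observability matrix O = [C; CA] = [[2, -2], [-2, 2]]
Every row of O is a scalar multiple of row 1 = [2, -2] (multipliers 1, -1), so the rows span a one-dimensional space.
O ≠ 0, hence rank(O) = 1.
rank(O) = 1 < n = 2, so the pair (A, C) is not completely observable.

1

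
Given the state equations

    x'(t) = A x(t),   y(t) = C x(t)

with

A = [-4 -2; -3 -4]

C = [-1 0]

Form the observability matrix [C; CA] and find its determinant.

-2

CA = [[4, 2]]
Observability matrix O = [C; CA] = [[-1, 0], [4, 2]]
det(O) = (-1)·2 - 0·4 = -2 - 0 = -2
Since det(O) ≠ 0, rank(O) = 2 and the system is completely observable.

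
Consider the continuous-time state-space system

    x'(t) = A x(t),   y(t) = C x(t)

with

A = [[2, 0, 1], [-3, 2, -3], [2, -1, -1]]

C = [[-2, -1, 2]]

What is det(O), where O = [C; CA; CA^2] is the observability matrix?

292

CA = [[3, -4, -1]]
CA^2 = [[16, -7, 16]]
Observability matrix O = [C; CA; CA^2] = [[-2, -1, 2], [3, -4, -1], [16, -7, 16]]
Expanding along the first row, det(O) = (-2)·((-4)·16 - (-1)·(-7)) - (-1)·(3·16 - (-1)·16) + 2·(3·(-7) - (-4)·16) = (-2)·(-71) - (-1)·64 + 2·43 = 292
Since det(O) ≠ 0, rank(O) = 3 and the system is completely observable.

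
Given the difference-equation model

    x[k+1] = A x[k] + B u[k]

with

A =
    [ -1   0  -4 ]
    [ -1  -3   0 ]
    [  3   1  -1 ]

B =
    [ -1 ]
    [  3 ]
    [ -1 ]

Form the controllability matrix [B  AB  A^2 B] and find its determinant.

AB = [[5], [-8], [1]]
A^2B = [[-9], [19], [6]]
Controllability matrix C = [B  AB  A^2B] = [[-1, 5, -9], [3, -8, 19], [-1, 1, 6]]
Expanding along the first row, det(C) = (-1)·((-8)·6 - 19·1) - 5·(3·6 - 19·(-1)) + (-9)·(3·1 - (-8)·(-1)) = (-1)·(-67) - 5·37 + (-9)·(-5) = -73
Since det(C) ≠ 0, rank(C) = 3 and the system is completely controllable.

-73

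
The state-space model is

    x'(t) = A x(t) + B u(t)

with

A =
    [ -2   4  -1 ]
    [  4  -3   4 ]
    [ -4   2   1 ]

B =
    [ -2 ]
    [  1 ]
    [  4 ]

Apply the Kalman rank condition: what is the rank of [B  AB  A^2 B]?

AB = [[4], [5], [14]]
A^2B = [[-2], [57], [8]]
Controllability matrix C = [B  AB  A^2B] = [[-2, 4, -2], [1, 5, 57], [4, 14, 8]]
det(C) = (-2)·(5·8 - 57·14) - 4·(1·8 - 57·4) + (-2)·(1·14 - 5·4) = (-2)·(-758) - 4·(-220) + (-2)·(-6) = 2408 ≠ 0, so rank(C) = 3.
rank(C) = 3 = n, so the pair (A, B) is completely controllable.

3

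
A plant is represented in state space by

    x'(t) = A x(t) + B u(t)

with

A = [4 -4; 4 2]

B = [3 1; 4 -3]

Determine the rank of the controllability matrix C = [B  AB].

AB = [[-4, 16], [20, -2]]
Controllability matrix C = [B  AB] = [[3, 1, -4, 16], [4, -3, 20, -2]]
Take the 2×2 submatrix of C formed by columns 1, 2: [[3, 1], [4, -3]]. Its determinant is 3·(-3) - 1·4 = -9 - 4 = -13 ≠ 0.
So rank(C) ≥ 2; since C has 2 rows, rank(C) = 2.
rank(C) = 2 = n, so the pair (A, B) is completely controllable.

2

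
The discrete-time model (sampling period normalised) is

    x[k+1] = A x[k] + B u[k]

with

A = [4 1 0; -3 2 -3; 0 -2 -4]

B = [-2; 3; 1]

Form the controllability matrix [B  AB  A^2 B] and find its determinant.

-1212

AB = [[-5], [9], [-10]]
A^2B = [[-11], [63], [22]]
Controllability matrix C = [B  AB  A^2B] = [[-2, -5, -11], [3, 9, 63], [1, -10, 22]]
Expanding along the first row, det(C) = (-2)·(9·22 - 63·(-10)) - (-5)·(3·22 - 63·1) + (-11)·(3·(-10) - 9·1) = (-2)·828 - (-5)·3 + (-11)·(-39) = -1212
Since det(C) ≠ 0, rank(C) = 3 and the system is completely controllable.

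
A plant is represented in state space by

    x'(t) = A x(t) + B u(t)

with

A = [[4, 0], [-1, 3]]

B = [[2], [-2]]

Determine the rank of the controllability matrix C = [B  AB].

AB = [[8], [-8]]
Controllability matrix C = [B  AB] = [[2, 8], [-2, -8]]
Every column of C is a scalar multiple of column 1 = [2, -2] (multipliers 1, 4), so the columns span a one-dimensional space.
C ≠ 0, hence rank(C) = 1.
rank(C) = 1 < n = 2, so the pair (A, B) is not completely controllable.

1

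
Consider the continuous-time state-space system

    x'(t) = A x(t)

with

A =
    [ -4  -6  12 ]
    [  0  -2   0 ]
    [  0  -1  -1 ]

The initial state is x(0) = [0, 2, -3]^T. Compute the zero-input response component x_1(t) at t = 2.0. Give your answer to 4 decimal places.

-2.5921

det(sI - A) = s^3 - (tr A)s^2 + (M11 + M22 + M33)s - det A, where Mii is the 2×2 principal minor of A obtained by deleting row i and column i.
tr A = (-4) + (-2) + (-1) = -7; M11 = (-2)·(-1) - 0·(-1) = 2 - 0 = 2; M22 = (-4)·(-1) - 12·0 = 4 - 0 = 4; M33 = (-4)·(-2) - (-6)·0 = 8 - 0 = 8; sum of minors = 14.
det A = (-4)·((-2)·(-1) - 0·(-1)) - (-6)·(0·(-1) - 0·0) + 12·(0·(-1) - (-2)·0) = (-4)·2 - (-6)·0 + 12·0 = -8.
So p(s) = det(sI - A) = s^3 + 7s^2 + 14s + 8.
Rational-root test: any integer root divides 8. Testing small divisors, s = -1 works: p(-1) = -1 + 7 + (-14) + 8 = 0, so (s + 1) is a factor.
Dividing, p(s) = (s + 1)(s^2 + 6s + 8).
Factor s^2 + 6s + 8: two numbers with sum -6 and product 8 are -2 and -4, so s^2 + 6s + 8 = (s + 2)(s + 4).
Hence p(s) = (s + 1) (s + 2) (s + 4), with roots -4, -2, -1.
The eigenvalues -4, -2, -1 are distinct and real, so A is diagonalisable and x(t) = e^{At} x(0) = V diag(e^{λ_i t}) V^{-1} x(0), where the columns of V are the eigenvectors.
λ = -4: A - (-4)I = [[0, -6, 12], [0, 2, 0], [0, -1, 3]]. v must be orthogonal to every row; (row 1) × (row 2) = [-24, 0, 0], so take v_1 = [1, 0, 0]^T.
λ = -2: A - (-2)I = [[-2, -6, 12], [0, 0, 0], [0, -1, 1]]. v must be orthogonal to every row; (row 1) × (row 3) = [6, 2, 2], so take v_2 = [3, 1, 1]^T.
λ = -1: A - (-1)I = [[-3, -6, 12], [0, -1, 0], [0, -1, 0]]. v must be orthogonal to every row; (row 1) × (row 2) = [12, 0, 3], so take v_3 = [4, 0, 1]^T.
V = [v_1 v_2 v_3] = [[1, 3, 4], [0, 1, 0], [0, 1, 1]] has det V = 1, so V^{-1} = adj(V)/det V = [[1, 1, -4], [0, 1, 0], [0, -1, 1]].
Modal coordinates z(0) = V^{-1} x(0): 1·0 + 1·2 + (-4)·(-3) = 14; 0·0 + 1·2 + 0·(-3) = 2; 0·0 + (-1)·2 + 1·(-3) = -5; so z(0) = [14, 2, -5]^T.
x_1(t) = Σ_i (v_i)_1 · z_i(0) · e^{λ_i t} (row 1 of V times the modal terms).
x_1(2.0) = 1·14·e^{-4·2.0} + 3·2·e^{-2·2.0} + 4·(-5)·e^{-1·2.0} = 14·0.000335 + 6·0.018316 + (-20)·0.135335 = -2.5921.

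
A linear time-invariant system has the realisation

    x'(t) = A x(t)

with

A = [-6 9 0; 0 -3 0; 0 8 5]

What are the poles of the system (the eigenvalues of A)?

det(sI - A) = s^3 - (tr A)s^2 + (M11 + M22 + M33)s - det A, where Mii is the 2×2 principal minor of A obtained by deleting row i and column i.
tr A = (-6) + (-3) + 5 = -4; M11 = (-3)·5 - 0·8 = -15 - 0 = -15; M22 = (-6)·5 - 0·0 = -30 - 0 = -30; M33 = (-6)·(-3) - 9·0 = 18 - 0 = 18; sum of minors = -27.
det A = (-6)·((-3)·5 - 0·8) - 9·(0·5 - 0·0) + 0·(0·8 - (-3)·0) = (-6)·(-15) - 9·0 + 0·0 = 90.
So p(s) = det(sI - A) = s^3 + 4s^2 - 27s - 90.
Rational-root test: any integer root divides -90. Testing small divisors, s = -3 works: p(-3) = -27 + 36 + 81 + (-90) = 0, so (s + 3) is a factor.
Dividing, p(s) = (s + 3)(s^2 + s - 30).
Factor s^2 + s - 30: two numbers with sum -1 and product -30 are 5 and -6, so s^2 + s - 30 = (s - 5)(s + 6).
Hence p(s) = (s - 5) (s + 3) (s + 6), with roots -6, -3, 5.
At least one eigenvalue has non-negative real part, so the system is not asymptotically stable.

-6, -3, 5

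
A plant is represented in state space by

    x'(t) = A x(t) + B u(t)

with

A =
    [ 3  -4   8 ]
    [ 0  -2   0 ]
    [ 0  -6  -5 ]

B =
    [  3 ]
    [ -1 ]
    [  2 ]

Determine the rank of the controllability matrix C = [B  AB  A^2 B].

2

AB = [[29], [2], [-4]]
A^2B = [[47], [-4], [8]]
Controllability matrix C = [B  AB  A^2B] = [[3, 29, 47], [-1, 2, -4], [2, -4, 8]]
The rows r1, r2, r3 of C are linearly dependent: 2·r2 + r3 = 0 (check each entry), so rank(C) ≤ 2.
The 2×2 minor from rows 1, 2, columns 1, 2 is 3·2 - 29·(-1) = 6 - (-29) = 35 ≠ 0, so rank(C) = 2.
rank(C) = 2 < n = 3, so the pair (A, B) is not completely controllable.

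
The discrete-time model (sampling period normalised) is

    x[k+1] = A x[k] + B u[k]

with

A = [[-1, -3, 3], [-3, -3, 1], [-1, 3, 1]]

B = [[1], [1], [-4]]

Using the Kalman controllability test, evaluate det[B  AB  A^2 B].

3240

AB = [[-16], [-10], [-2]]
A^2B = [[40], [76], [-16]]
Controllability matrix C = [B  AB  A^2B] = [[1, -16, 40], [1, -10, 76], [-4, -2, -16]]
Expanding along the first row, det(C) = 1·((-10)·(-16) - 76·(-2)) - (-16)·(1·(-16) - 76·(-4)) + 40·(1·(-2) - (-10)·(-4)) = 1·312 - (-16)·288 + 40·(-42) = 3240
Since det(C) ≠ 0, rank(C) = 3 and the system is completely controllable.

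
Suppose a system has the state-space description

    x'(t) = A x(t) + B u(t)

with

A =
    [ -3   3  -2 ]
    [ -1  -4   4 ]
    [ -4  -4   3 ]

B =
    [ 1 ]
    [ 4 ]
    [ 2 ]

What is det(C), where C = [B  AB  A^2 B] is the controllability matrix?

AB = [[5], [-9], [-14]]
A^2B = [[-14], [-25], [-26]]
Controllability matrix C = [B  AB  A^2B] = [[1, 5, -14], [4, -9, -25], [2, -14, -26]]
Expanding along the first row, det(C) = 1·((-9)·(-26) - (-25)·(-14)) - 5·(4·(-26) - (-25)·2) + (-14)·(4·(-14) - (-9)·2) = 1·(-116) - 5·(-54) + (-14)·(-38) = 686
Since det(C) ≠ 0, rank(C) = 3 and the system is completely controllable.

686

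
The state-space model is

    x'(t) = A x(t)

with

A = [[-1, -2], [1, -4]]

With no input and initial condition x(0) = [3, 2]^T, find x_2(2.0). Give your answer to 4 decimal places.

0.0208

det(sI - A) = s^2 - (tr A)s + det A, with tr A = (-1) + (-4) = -5 and det A = (-1)·(-4) - (-2)·1 = 4 - (-2) = 6.
So p(s) = det(sI - A) = s^2 + 5s + 6.
Factor s^2 + 5s + 6: two numbers with sum -5 and product 6 are -2 and -3, so s^2 + 5s + 6 = (s + 2)(s + 3).
Hence p(s) = (s + 2) (s + 3), with roots -3, -2.
The eigenvalues -3, -2 are distinct and real, so A is diagonalisable and x(t) = e^{At} x(0) = V diag(e^{λ_i t}) V^{-1} x(0), where the columns of V are the eigenvectors.
λ = -3: A - (-3)I = [[2, -2], [1, -1]]. Row 1 gives 2·v1 + (-2)·v2 = 0, so take v_1 = [1, 1]^T.
λ = -2: A - (-2)I = [[1, -2], [1, -2]]. Row 1 gives 1·v1 + (-2)·v2 = 0, so take v_2 = [-2, -1]^T.
V = [v_1 v_2] = [[1, -2], [1, -1]] has det V = 1, so V^{-1} = adj(V)/det V = [[-1, 2], [-1, 1]].
Modal coordinates z(0) = V^{-1} x(0): (-1)·3 + 2·2 = 1; (-1)·3 + 1·2 = -1; so z(0) = [1, -1]^T.
x_2(t) = Σ_i (v_i)_2 · z_i(0) · e^{λ_i t} (row 2 of V times the modal terms).
x_2(2.0) = 1·1·e^{-3·2.0} + (-1)·(-1)·e^{-2·2.0} = 1·0.002479 + 1·0.018316 = 0.0208.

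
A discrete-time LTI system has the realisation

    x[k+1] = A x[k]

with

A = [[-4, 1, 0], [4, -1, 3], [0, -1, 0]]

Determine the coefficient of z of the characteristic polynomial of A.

Expand det(zI - A) for the 3×3 matrix.
p(z) = z^3 + 5z^2 + 3z + 12.
(Check: constant term = det(-A) = (-1)^3 det A = 12; coefficient of z^2 = -tr A = 5.)
The coefficient of z is 3.

3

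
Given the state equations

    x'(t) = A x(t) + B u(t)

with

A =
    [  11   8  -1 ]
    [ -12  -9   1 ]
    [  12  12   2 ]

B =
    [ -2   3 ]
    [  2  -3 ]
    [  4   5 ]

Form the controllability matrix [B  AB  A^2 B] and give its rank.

2

AB = [[-10, 4], [10, -4], [8, 10]]
A^2B = [[-38, 2], [38, -2], [16, 20]]
Controllability matrix C = [B  AB  A^2B] = [[-2, 3, -10, 4, -38, 2], [2, -3, 10, -4, 38, -2], [4, 5, 8, 10, 16, 20]]
The rows r1, r2, r3 of C are linearly dependent: r1 + r2 = 0 (check each entry), so rank(C) ≤ 2.
The 2×2 minor from rows 1, 3, columns 1, 2 is (-2)·5 - 3·4 = -10 - 12 = -22 ≠ 0, so rank(C) = 2.
rank(C) = 2 < n = 3, so the pair (A, B) is not completely controllable.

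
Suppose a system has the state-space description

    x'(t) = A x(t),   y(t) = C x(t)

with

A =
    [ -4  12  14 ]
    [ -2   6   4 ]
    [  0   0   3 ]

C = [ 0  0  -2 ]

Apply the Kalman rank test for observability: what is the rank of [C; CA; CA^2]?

CA = [[0, 0, -6]]
CA^2 = [[0, 0, -18]]
Observability matrix O = [C; CA; CA^2] = [[0, 0, -2], [0, 0, -6], [0, 0, -18]]
Every row of O is a scalar multiple of row 1 = [0, 0, -2] (multipliers 1, 3, 9), so the rows span a one-dimensional space.
O ≠ 0, hence rank(O) = 1.
rank(O) = 1 < n = 3, so the pair (A, C) is not completely observable.

1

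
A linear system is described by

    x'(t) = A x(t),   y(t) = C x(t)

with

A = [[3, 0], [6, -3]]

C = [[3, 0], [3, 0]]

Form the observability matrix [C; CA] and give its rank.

1

CA = [[9, 0], [9, 0]]
Observability matrix O = [C; CA] = [[3, 0], [3, 0], [9, 0], [9, 0]]
Every row of O is a scalar multiple of row 1 = [3, 0] (multipliers 1, 1, 3, 3), so the rows span a one-dimensional space.
O ≠ 0, hence rank(O) = 1.
rank(O) = 1 < n = 2, so the pair (A, C) is not completely observable.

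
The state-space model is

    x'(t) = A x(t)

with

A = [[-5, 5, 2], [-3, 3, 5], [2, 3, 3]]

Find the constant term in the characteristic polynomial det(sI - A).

-95

Expand det(sI - A) for the 3×3 matrix.
p(s) = s^3 - s^2 - 25s - 95.
(Check: constant term = det(-A) = (-1)^3 det A = -95; coefficient of s^2 = -tr A = -1.)
The constant term is -95.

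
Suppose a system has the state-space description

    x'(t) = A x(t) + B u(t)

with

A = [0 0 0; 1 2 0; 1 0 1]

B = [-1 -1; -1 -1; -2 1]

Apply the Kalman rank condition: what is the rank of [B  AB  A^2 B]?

AB = [[0, 0], [-3, -3], [-3, 0]]
A^2B = [[0, 0], [-6, -6], [-3, 0]]
Controllability matrix C = [B  AB  A^2B] = [[-1, -1, 0, 0, 0, 0], [-1, -1, -3, -3, -6, -6], [-2, 1, -3, 0, -3, 0]]
Take the 3×3 submatrix of C formed by columns 1, 2, 3: [[-1, -1, 0], [-1, -1, -3], [-2, 1, -3]]. Its determinant is (-1)·((-1)·(-3) - (-3)·1) - (-1)·((-1)·(-3) - (-3)·(-2)) + 0·((-1)·1 - (-1)·(-2)) = (-1)·6 - (-1)·(-3) + 0·(-3) = -9 ≠ 0.
So rank(C) ≥ 3; since C has 3 rows, rank(C) = 3.
rank(C) = 3 = n, so the pair (A, B) is completely controllable.

3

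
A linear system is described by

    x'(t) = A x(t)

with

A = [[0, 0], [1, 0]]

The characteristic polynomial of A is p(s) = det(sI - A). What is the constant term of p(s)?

For a 2×2 matrix, det(sI - A) = s^2 - (tr A)s + det A.
tr A = 0, det A = 0.
So p(s) = s^2.
The constant term is 0.

0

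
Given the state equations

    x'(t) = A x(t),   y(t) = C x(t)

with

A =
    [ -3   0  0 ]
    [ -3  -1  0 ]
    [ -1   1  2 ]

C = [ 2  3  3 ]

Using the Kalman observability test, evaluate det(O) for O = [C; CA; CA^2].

1116

CA = [[-18, 0, 6]]
CA^2 = [[48, 6, 12]]
Observability matrix O = [C; CA; CA^2] = [[2, 3, 3], [-18, 0, 6], [48, 6, 12]]
Expanding along the first row, det(O) = 2·(0·12 - 6·6) - 3·((-18)·12 - 6·48) + 3·((-18)·6 - 0·48) = 2·(-36) - 3·(-504) + 3·(-108) = 1116
Since det(O) ≠ 0, rank(O) = 3 and the system is completely observable.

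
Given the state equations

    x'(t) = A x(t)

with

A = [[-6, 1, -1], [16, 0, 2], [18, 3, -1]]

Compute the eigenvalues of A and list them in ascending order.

-5, -4, 2

det(sI - A) = s^3 - (tr A)s^2 + (M11 + M22 + M33)s - det A, where Mii is the 2×2 principal minor of A obtained by deleting row i and column i.
tr A = (-6) + 0 + (-1) = -7; M11 = 0·(-1) - 2·3 = 0 - 6 = -6; M22 = (-6)·(-1) - (-1)·18 = 6 - (-18) = 24; M33 = (-6)·0 - 1·16 = 0 - 16 = -16; sum of minors = 2.
det A = (-6)·(0·(-1) - 2·3) - 1·(16·(-1) - 2·18) + (-1)·(16·3 - 0·18) = (-6)·(-6) - 1·(-52) + (-1)·48 = 40.
So p(s) = det(sI - A) = s^3 + 7s^2 + 2s - 40.
Rational-root test: any integer root divides -40. Testing small divisors, s = 2 works: p(2) = 8 + 28 + 4 + (-40) = 0, so (s - 2) is a factor.
Dividing, p(s) = (s - 2)(s^2 + 9s + 20).
Factor s^2 + 9s + 20: two numbers with sum -9 and product 20 are -4 and -5, so s^2 + 9s + 20 = (s + 4)(s + 5).
Hence p(s) = (s - 2) (s + 4) (s + 5), with roots -5, -4, 2.
At least one eigenvalue has non-negative real part, so the system is not asymptotically stable.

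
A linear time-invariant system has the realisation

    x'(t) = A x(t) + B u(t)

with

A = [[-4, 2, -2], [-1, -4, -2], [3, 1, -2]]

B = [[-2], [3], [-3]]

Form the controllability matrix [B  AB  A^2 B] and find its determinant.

AB = [[20], [-4], [3]]
A^2B = [[-94], [-10], [50]]
Controllability matrix C = [B  AB  A^2B] = [[-2, 20, -94], [3, -4, -10], [-3, 3, 50]]
Expanding along the first row, det(C) = (-2)·((-4)·50 - (-10)·3) - 20·(3·50 - (-10)·(-3)) + (-94)·(3·3 - (-4)·(-3)) = (-2)·(-170) - 20·120 + (-94)·(-3) = -1778
Since det(C) ≠ 0, rank(C) = 3 and the system is completely controllable.

-1778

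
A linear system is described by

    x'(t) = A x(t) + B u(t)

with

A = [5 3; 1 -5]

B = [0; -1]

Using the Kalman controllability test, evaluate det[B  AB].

AB = [[-3], [5]]
Controllability matrix C = [B  AB] = [[0, -3], [-1, 5]]
det(C) = 0·5 - (-3)·(-1) = 0 - 3 = -3
Since det(C) ≠ 0, rank(C) = 2 and the system is completely controllable.

-3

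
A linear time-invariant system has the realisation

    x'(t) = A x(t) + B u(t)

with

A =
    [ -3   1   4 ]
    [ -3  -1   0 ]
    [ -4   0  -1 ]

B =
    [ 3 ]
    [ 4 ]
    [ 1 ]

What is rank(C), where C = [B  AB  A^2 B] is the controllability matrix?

AB = [[-1], [-13], [-13]]
A^2B = [[-62], [16], [17]]
Controllability matrix C = [B  AB  A^2B] = [[3, -1, -62], [4, -13, 16], [1, -13, 17]]
det(C) = 3·((-13)·17 - 16·(-13)) - (-1)·(4·17 - 16·1) + (-62)·(4·(-13) - (-13)·1) = 3·(-13) - (-1)·52 + (-62)·(-39) = 2431 ≠ 0, so rank(C) = 3.
rank(C) = 3 = n, so the pair (A, B) is completely controllable.

3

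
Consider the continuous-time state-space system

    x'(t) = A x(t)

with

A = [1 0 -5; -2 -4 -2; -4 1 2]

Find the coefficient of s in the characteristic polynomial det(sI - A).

-28

Expand det(sI - A) for the 3×3 matrix.
p(s) = s^3 + s^2 - 28s - 84.
(Check: constant term = det(-A) = (-1)^3 det A = -84; coefficient of s^2 = -tr A = 1.)
The coefficient of s is -28.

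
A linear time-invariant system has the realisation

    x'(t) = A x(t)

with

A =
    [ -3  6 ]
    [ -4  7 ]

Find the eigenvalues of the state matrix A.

1, 3

det(sI - A) = s^2 - (tr A)s + det A, with tr A = (-3) + 7 = 4 and det A = (-3)·7 - 6·(-4) = -21 - (-24) = 3.
So p(s) = det(sI - A) = s^2 - 4s + 3.
Factor s^2 - 4s + 3: two numbers with sum 4 and product 3 are 3 and 1, so s^2 - 4s + 3 = (s - 3)(s - 1).
Hence p(s) = (s - 3) (s - 1), with roots 1, 3.
At least one eigenvalue has non-negative real part, so the system is not asymptotically stable.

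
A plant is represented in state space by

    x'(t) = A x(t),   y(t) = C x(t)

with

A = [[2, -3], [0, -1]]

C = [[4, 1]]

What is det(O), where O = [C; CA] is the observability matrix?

CA = [[8, -13]]
Observability matrix O = [C; CA] = [[4, 1], [8, -13]]
det(O) = 4·(-13) - 1·8 = -52 - 8 = -60
Since det(O) ≠ 0, rank(O) = 2 and the system is completely observable.

-60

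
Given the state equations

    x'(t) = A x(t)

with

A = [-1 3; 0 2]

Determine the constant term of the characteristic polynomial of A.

For a 2×2 matrix, det(sI - A) = s^2 - (tr A)s + det A.
tr A = 1, det A = -2.
So p(s) = s^2 - s - 2.
The constant term is -2.

-2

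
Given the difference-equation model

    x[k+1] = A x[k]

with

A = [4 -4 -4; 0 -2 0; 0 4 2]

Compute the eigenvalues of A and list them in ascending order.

-2, 2, 4

det(zI - A) = z^3 - (tr A)z^2 + (M11 + M22 + M33)z - det A, where Mii is the 2×2 principal minor of A obtained by deleting row i and column i.
tr A = 4 + (-2) + 2 = 4; M11 = (-2)·2 - 0·4 = -4 - 0 = -4; M22 = 4·2 - (-4)·0 = 8 - 0 = 8; M33 = 4·(-2) - (-4)·0 = -8 - 0 = -8; sum of minors = -4.
det A = 4·((-2)·2 - 0·4) - (-4)·(0·2 - 0·0) + (-4)·(0·4 - (-2)·0) = 4·(-4) - (-4)·0 + (-4)·0 = -16.
So p(z) = det(zI - A) = z^3 - 4z^2 - 4z + 16.
Rational-root test: any integer root divides 16. Testing small divisors, z = -2 works: p(-2) = -8 + (-16) + 8 + 16 = 0, so (z + 2) is a factor.
Dividing, p(z) = (z + 2)(z^2 - 6z + 8).
Factor z^2 - 6z + 8: two numbers with sum 6 and product 8 are 4 and 2, so z^2 - 6z + 8 = (z - 4)(z - 2).
Hence p(z) = (z - 4) (z - 2) (z + 2), with roots -2, 2, 4.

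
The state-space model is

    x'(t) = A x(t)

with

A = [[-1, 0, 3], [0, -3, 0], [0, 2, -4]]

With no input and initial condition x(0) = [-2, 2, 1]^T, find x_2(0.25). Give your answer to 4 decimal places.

det(sI - A) = s^3 - (tr A)s^2 + (M11 + M22 + M33)s - det A, where Mii is the 2×2 principal minor of A obtained by deleting row i and column i.
tr A = (-1) + (-3) + (-4) = -8; M11 = (-3)·(-4) - 0·2 = 12 - 0 = 12; M22 = (-1)·(-4) - 3·0 = 4 - 0 = 4; M33 = (-1)·(-3) - 0·0 = 3 - 0 = 3; sum of minors = 19.
det A = (-1)·((-3)·(-4) - 0·2) - 0·(0·(-4) - 0·0) + 3·(0·2 - (-3)·0) = (-1)·12 - 0·0 + 3·0 = -12.
So p(s) = det(sI - A) = s^3 + 8s^2 + 19s + 12.
Rational-root test: any integer root divides 12. Testing small divisors, s = -1 works: p(-1) = -1 + 8 + (-19) + 12 = 0, so (s + 1) is a factor.
Dividing, p(s) = (s + 1)(s^2 + 7s + 12).
Factor s^2 + 7s + 12: two numbers with sum -7 and product 12 are -3 and -4, so s^2 + 7s + 12 = (s + 3)(s + 4).
Hence p(s) = (s + 1) (s + 3) (s + 4), with roots -4, -3, -1.
The eigenvalues -4, -3, -1 are distinct and real, so A is diagonalisable and x(t) = e^{At} x(0) = V diag(e^{λ_i t}) V^{-1} x(0), where the columns of V are the eigenvectors.
λ = -4: A - (-4)I = [[3, 0, 3], [0, 1, 0], [0, 2, 0]]. v must be orthogonal to every row; (row 1) × (row 2) = [-3, 0, 3], so take v_1 = [-1, 0, 1]^T.
λ = -3: A - (-3)I = [[2, 0, 3], [0, 0, 0], [0, 2, -1]]. v must be orthogonal to every row; (row 1) × (row 3) = [-6, 2, 4], so take v_2 = [-3, 1, 2]^T.
λ = -1: A - (-1)I = [[0, 0, 3], [0, -2, 0], [0, 2, -3]]. v must be orthogonal to every row; (row 1) × (row 2) = [6, 0, 0], so take v_3 = [1, 0, 0]^T.
V = [v_1 v_2 v_3] = [[-1, -3, 1], [0, 1, 0], [1, 2, 0]] has det V = -1, so V^{-1} = adj(V)/det V = [[0, -2, 1], [0, 1, 0], [1, 1, 1]].
Modal coordinates z(0) = V^{-1} x(0): 0·(-2) + (-2)·2 + 1·1 = -3; 0·(-2) + 1·2 + 0·1 = 2; 1·(-2) + 1·2 + 1·1 = 1; so z(0) = [-3, 2, 1]^T.
x_2(t) = Σ_i (v_i)_2 · z_i(0) · e^{λ_i t} (row 2 of V times the modal terms).
x_2(0.25) = 0·(-3)·e^{-4·0.25} + 1·2·e^{-3·0.25} + 0·1·e^{-1·0.25} = 0·0.367879 + 2·0.472367 + 0·0.778801 = 0.9447.

0.9447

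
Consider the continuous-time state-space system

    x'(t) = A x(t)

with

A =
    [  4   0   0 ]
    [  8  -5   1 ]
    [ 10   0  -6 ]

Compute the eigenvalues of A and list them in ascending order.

-6, -5, 4

det(sI - A) = s^3 - (tr A)s^2 + (M11 + M22 + M33)s - det A, where Mii is the 2×2 principal minor of A obtained by deleting row i and column i.
tr A = 4 + (-5) + (-6) = -7; M11 = (-5)·(-6) - 1·0 = 30 - 0 = 30; M22 = 4·(-6) - 0·10 = -24 - 0 = -24; M33 = 4·(-5) - 0·8 = -20 - 0 = -20; sum of minors = -14.
det A = 4·((-5)·(-6) - 1·0) - 0·(8·(-6) - 1·10) + 0·(8·0 - (-5)·10) = 4·30 - 0·(-58) + 0·50 = 120.
So p(s) = det(sI - A) = s^3 + 7s^2 - 14s - 120.
Rational-root test: any integer root divides -120. Testing small divisors, s = 4 works: p(4) = 64 + 112 + (-56) + (-120) = 0, so (s - 4) is a factor.
Dividing, p(s) = (s - 4)(s^2 + 11s + 30).
Factor s^2 + 11s + 30: two numbers with sum -11 and product 30 are -5 and -6, so s^2 + 11s + 30 = (s + 5)(s + 6).
Hence p(s) = (s - 4) (s + 5) (s + 6), with roots -6, -5, 4.
At least one eigenvalue has non-negative real part, so the system is not asymptotically stable.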